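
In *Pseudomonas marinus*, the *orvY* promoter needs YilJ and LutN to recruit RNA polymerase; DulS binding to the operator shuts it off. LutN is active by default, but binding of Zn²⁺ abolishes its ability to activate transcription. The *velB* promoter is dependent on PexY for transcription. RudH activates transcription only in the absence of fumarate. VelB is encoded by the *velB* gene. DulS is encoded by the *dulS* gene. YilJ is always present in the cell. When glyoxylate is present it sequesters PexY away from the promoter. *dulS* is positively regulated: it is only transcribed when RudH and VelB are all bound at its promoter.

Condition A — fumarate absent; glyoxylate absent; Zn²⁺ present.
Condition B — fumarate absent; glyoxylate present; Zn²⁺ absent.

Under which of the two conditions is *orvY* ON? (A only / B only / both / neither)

B only

Condition A:
YilJ is produced constitutively and is active.
Fumarate is absent, so RudH is active.
Glyoxylate is absent, so PexY is active.
No repressor is bound and PexY is active, so *velB* is transcribed.
So VelB is produced and active.
No repressor is bound and RudH and VelB are active, so *dulS* is transcribed.
So DulS is produced and active.
Zn²⁺ is present, so LutN is inactive.
With repressor DulS bound, *orvY* is not transcribed.
→ *orvY* is OFF in A.
Condition B:
YilJ is produced constitutively and is active.
Fumarate is absent, so RudH is active.
Glyoxylate is present, so PexY is inactive.
Required activator PexY is absent, so *velB* is not transcribed.
So VelB is not produced.
Required activator VelB is absent, so *dulS* is not transcribed.
So DulS is not produced.
Zn²⁺ is absent, so LutN is active.
No repressor is bound and YilJ and LutN are active, so *orvY* is transcribed.
→ *orvY* is ON in B.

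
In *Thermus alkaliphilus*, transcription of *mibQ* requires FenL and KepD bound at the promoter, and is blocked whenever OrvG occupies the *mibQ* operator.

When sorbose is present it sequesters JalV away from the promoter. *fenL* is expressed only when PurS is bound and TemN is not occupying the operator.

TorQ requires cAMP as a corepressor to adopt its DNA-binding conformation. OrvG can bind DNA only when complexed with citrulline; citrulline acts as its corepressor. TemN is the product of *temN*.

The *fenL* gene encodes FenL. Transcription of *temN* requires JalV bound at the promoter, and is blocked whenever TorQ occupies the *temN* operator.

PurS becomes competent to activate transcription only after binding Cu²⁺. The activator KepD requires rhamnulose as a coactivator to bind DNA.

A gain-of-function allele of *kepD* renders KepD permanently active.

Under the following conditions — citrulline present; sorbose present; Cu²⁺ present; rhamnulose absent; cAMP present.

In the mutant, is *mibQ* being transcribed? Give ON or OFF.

Citrulline is present, so OrvG is active.
Sorbose is present, so JalV is inactive.
cAMP is present, so TorQ is active.
With repressor TorQ bound, *temN* is not transcribed.
So TemN is not produced.
Cu²⁺ is present, so PurS is active.
No repressor is bound and PurS is active, so *fenL* is transcribed.
So FenL is produced and active.
KepD is constitutively active in this strain.
With repressor OrvG bound, *mibQ* is not transcribed.

OFF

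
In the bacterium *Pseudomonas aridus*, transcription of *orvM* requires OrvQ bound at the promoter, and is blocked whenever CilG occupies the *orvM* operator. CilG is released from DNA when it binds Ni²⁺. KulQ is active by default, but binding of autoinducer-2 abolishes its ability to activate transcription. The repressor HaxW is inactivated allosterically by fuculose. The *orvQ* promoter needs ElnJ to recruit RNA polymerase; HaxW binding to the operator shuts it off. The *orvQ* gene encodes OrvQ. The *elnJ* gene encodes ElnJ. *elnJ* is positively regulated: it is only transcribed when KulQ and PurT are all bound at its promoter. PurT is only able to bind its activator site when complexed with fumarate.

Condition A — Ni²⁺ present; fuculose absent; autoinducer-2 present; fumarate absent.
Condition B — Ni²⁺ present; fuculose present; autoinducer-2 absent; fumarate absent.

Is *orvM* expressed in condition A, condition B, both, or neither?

neither

Condition A:
Ni²⁺ is present, so CilG is inactive.
Fuculose is absent, so HaxW is active.
Autoinducer-2 is present, so KulQ is inactive.
Fumarate is absent, so PurT is inactive.
Required activator KulQ is absent, so *elnJ* is not transcribed.
So ElnJ is not produced.
With repressor HaxW bound, *orvQ* is not transcribed.
So OrvQ is not produced.
Required activator OrvQ is absent, so *orvM* is not transcribed.
→ *orvM* is OFF in A.
Condition B:
Ni²⁺ is present, so CilG is inactive.
Fuculose is present, so HaxW is inactive.
Autoinducer-2 is absent, so KulQ is active.
Fumarate is absent, so PurT is inactive.
Required activator PurT is absent, so *elnJ* is not transcribed.
So ElnJ is not produced.
Required activator ElnJ is absent, so *orvQ* is not transcribed.
So OrvQ is not produced.
Required activator OrvQ is absent, so *orvM* is not transcribed.
→ *orvM* is OFF in B.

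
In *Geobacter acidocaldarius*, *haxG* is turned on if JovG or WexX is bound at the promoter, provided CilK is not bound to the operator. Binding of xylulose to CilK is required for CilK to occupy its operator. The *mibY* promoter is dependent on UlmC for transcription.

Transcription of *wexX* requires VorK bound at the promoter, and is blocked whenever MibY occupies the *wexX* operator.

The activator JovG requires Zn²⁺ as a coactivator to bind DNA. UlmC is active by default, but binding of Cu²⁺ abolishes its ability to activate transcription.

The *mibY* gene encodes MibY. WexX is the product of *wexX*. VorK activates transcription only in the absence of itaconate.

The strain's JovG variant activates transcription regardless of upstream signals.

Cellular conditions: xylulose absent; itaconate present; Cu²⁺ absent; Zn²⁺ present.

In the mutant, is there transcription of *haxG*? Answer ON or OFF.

ON

JovG is constitutively active in this strain.
Xylulose is absent, so CilK is inactive.
Itaconate is present, so VorK is inactive.
Cu²⁺ is absent, so UlmC is active.
No repressor is bound and UlmC is active, so *mibY* is transcribed.
So MibY is produced and active.
With repressor MibY bound, *wexX* is not transcribed.
So WexX is not produced.
Activator JovG is present, so *haxG* is transcribed.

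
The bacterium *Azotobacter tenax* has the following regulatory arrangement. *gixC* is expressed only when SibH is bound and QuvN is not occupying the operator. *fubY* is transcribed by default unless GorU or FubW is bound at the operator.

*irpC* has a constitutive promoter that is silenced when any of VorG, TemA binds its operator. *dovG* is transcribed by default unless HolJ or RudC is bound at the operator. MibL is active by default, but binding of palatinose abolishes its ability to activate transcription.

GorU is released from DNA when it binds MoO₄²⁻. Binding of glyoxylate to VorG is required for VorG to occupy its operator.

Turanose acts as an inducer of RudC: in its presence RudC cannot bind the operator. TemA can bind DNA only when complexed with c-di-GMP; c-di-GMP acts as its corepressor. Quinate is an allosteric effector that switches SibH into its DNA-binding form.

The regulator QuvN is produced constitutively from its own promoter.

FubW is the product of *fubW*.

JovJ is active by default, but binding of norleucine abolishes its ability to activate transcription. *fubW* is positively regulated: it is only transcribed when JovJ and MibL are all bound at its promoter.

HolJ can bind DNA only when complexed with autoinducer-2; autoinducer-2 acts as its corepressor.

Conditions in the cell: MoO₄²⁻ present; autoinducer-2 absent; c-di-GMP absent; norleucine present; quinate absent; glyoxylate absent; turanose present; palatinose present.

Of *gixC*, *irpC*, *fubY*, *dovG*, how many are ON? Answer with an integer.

Quinate is absent, so SibH is inactive.
QuvN is produced constitutively and is active.
With repressor QuvN bound, *gixC* is not transcribed.
→ *gixC* is OFF.
Glyoxylate is absent, so VorG is inactive.
c-di-GMP is absent, so TemA is inactive.
With no repressor bound, *irpC* is transcribed.
→ *irpC* is ON.
MoO₄²⁻ is present, so GorU is inactive.
Norleucine is present, so JovJ is inactive.
Palatinose is present, so MibL is inactive.
Required activator JovJ is absent, so *fubW* is not transcribed.
So FubW is not produced.
With no repressor bound, *fubY* is transcribed.
→ *fubY* is ON.
Autoinducer-2 is absent, so HolJ is inactive.
Turanose is present, so RudC is inactive.
With no repressor bound, *dovG* is transcribed.
→ *dovG* is ON.
3 of the 4 genes are transcribed.

3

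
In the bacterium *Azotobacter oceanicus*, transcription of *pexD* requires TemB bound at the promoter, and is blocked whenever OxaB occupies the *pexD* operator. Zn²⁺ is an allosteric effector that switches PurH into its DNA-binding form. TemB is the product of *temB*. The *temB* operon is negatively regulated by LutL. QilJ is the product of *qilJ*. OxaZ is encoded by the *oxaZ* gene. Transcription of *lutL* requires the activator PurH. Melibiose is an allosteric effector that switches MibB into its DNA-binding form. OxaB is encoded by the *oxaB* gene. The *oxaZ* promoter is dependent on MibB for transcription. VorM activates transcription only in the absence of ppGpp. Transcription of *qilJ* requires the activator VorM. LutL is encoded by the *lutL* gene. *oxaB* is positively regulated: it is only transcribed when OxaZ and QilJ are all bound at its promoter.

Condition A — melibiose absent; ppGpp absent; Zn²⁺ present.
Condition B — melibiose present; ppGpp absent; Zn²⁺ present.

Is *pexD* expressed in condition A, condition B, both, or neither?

Condition A:
Melibiose is absent, so MibB is inactive.
Required activator MibB is absent, so *oxaZ* is not transcribed.
So OxaZ is not produced.
ppGpp is absent, so VorM is active.
No repressor is bound and VorM is active, so *qilJ* is transcribed.
So QilJ is produced and active.
Required activator OxaZ is absent, so *oxaB* is not transcribed.
So OxaB is not produced.
Zn²⁺ is present, so PurH is active.
No repressor is bound and PurH is active, so *lutL* is transcribed.
So LutL is produced and active.
With repressor LutL bound, *temB* is not transcribed.
So TemB is not produced.
Required activator TemB is absent, so *pexD* is not transcribed.
→ *pexD* is OFF in A.
Condition B:
Melibiose is present, so MibB is active.
No repressor is bound and MibB is active, so *oxaZ* is transcribed.
So OxaZ is produced and active.
ppGpp is absent, so VorM is active.
No repressor is bound and VorM is active, so *qilJ* is transcribed.
So QilJ is produced and active.
No repressor is bound and OxaZ and QilJ are active, so *oxaB* is transcribed.
So OxaB is produced and active.
Zn²⁺ is present, so PurH is active.
No repressor is bound and PurH is active, so *lutL* is transcribed.
So LutL is produced and active.
With repressor LutL bound, *temB* is not transcribed.
So TemB is not produced.
With repressor OxaB bound, *pexD* is not transcribed.
→ *pexD* is OFF in B.

neither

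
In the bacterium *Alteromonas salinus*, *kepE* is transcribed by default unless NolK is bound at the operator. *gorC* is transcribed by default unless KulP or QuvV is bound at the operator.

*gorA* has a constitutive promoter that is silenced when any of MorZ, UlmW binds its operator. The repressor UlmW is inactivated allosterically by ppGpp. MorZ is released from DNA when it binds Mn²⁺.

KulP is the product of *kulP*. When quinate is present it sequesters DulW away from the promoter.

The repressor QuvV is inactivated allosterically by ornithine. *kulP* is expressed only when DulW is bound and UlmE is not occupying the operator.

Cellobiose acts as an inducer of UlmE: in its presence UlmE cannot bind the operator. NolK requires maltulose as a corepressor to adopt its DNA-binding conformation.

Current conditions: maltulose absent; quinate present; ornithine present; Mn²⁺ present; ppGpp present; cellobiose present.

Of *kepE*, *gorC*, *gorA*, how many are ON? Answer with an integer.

3

Maltulose is absent, so NolK is inactive.
With no repressor bound, *kepE* is transcribed.
→ *kepE* is ON.
Quinate is present, so DulW is inactive.
Cellobiose is present, so UlmE is inactive.
Required activator DulW is absent, so *kulP* is not transcribed.
So KulP is not produced.
Ornithine is present, so QuvV is inactive.
With no repressor bound, *gorC* is transcribed.
→ *gorC* is ON.
Mn²⁺ is present, so MorZ is inactive.
ppGpp is present, so UlmW is inactive.
With no repressor bound, *gorA* is transcribed.
→ *gorA* is ON.
3 of the 3 genes are transcribed.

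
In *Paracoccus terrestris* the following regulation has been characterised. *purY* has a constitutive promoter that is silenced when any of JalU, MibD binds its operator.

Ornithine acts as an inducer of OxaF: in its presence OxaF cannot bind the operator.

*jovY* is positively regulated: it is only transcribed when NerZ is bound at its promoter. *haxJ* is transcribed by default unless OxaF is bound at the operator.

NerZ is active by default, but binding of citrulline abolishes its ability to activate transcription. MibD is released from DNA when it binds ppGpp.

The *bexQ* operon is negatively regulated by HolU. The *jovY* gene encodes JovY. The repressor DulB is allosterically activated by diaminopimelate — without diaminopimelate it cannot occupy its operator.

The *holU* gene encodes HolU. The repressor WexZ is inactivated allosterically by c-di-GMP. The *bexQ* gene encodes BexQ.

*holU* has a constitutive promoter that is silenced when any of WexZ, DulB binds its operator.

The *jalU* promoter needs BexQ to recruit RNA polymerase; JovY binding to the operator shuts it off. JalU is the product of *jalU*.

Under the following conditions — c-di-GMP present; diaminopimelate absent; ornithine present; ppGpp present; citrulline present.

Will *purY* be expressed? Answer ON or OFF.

Citrulline is present, so NerZ is inactive.
Required activator NerZ is absent, so *jovY* is not transcribed.
So JovY is not produced.
c-di-GMP is present, so WexZ is inactive.
Diaminopimelate is absent, so DulB is inactive.
With no repressor bound, *holU* is transcribed.
So HolU is produced and active.
With repressor HolU bound, *bexQ* is not transcribed.
So BexQ is not produced.
Required activator BexQ is absent, so *jalU* is not transcribed.
So JalU is not produced.
ppGpp is present, so MibD is inactive.
With no repressor bound, *purY* is transcribed.

ON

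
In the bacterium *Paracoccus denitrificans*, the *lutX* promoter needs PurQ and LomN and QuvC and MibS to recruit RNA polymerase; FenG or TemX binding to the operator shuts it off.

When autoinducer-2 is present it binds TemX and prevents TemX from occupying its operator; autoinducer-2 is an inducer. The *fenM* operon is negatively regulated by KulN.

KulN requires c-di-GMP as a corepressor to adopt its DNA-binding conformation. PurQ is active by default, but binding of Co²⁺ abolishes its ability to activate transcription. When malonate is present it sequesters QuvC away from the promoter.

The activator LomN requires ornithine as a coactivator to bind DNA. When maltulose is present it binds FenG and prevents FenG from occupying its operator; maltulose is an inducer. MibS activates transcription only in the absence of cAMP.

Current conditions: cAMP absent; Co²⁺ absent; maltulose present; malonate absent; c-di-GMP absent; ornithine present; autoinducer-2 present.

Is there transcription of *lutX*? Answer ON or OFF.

ON

Maltulose is present, so FenG is inactive.
Co²⁺ is absent, so PurQ is active.
Autoinducer-2 is present, so TemX is inactive.
Ornithine is present, so LomN is active.
Malonate is absent, so QuvC is active.
cAMP is absent, so MibS is active.
No repressor is bound and PurQ and LomN and QuvC and MibS are active, so *lutX* is transcribed.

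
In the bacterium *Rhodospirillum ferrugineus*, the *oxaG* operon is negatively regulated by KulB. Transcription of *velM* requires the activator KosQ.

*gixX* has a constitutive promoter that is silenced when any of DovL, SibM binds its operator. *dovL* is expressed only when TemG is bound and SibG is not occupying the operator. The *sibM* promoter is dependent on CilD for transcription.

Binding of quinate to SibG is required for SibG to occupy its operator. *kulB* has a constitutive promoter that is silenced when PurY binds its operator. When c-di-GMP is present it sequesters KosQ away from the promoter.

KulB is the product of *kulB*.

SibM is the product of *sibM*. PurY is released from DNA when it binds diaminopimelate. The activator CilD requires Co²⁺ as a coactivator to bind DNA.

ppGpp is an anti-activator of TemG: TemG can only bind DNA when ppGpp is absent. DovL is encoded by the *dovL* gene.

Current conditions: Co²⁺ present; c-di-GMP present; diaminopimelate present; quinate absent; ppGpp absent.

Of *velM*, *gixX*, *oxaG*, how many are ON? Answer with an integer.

0

c-di-GMP is present, so KosQ is inactive.
Required activator KosQ is absent, so *velM* is not transcribed.
→ *velM* is OFF.
Quinate is absent, so SibG is inactive.
ppGpp is absent, so TemG is active.
No repressor is bound and TemG is active, so *dovL* is transcribed.
So DovL is produced and active.
Co²⁺ is present, so CilD is active.
No repressor is bound and CilD is active, so *sibM* is transcribed.
So SibM is produced and active.
With repressor DovL bound, *gixX* is not transcribed.
→ *gixX* is OFF.
Diaminopimelate is present, so PurY is inactive.
With no repressor bound, *kulB* is transcribed.
So KulB is produced and active.
With repressor KulB bound, *oxaG* is not transcribed.
→ *oxaG* is OFF.
0 of the 3 genes are transcribed.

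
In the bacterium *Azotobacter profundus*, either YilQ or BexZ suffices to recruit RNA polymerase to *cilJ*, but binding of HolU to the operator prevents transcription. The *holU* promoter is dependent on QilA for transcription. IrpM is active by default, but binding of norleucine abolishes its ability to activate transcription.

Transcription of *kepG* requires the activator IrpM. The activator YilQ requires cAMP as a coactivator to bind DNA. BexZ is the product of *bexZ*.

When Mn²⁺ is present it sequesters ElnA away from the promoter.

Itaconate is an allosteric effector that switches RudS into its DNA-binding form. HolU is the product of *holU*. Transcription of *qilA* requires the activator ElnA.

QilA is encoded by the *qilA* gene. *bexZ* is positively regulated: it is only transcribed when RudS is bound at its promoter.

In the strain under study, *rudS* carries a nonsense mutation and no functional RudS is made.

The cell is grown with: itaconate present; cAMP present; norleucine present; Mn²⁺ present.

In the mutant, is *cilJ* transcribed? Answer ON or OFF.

cAMP is present, so YilQ is active.
RudS is non-functional in this strain, so it has no effect.
Required activator RudS is absent, so *bexZ* is not transcribed.
So BexZ is not produced.
Mn²⁺ is present, so ElnA is inactive.
Required activator ElnA is absent, so *qilA* is not transcribed.
So QilA is not produced.
Required activator QilA is absent, so *holU* is not transcribed.
So HolU is not produced.
Activator YilQ is present, so *cilJ* is transcribed.

ON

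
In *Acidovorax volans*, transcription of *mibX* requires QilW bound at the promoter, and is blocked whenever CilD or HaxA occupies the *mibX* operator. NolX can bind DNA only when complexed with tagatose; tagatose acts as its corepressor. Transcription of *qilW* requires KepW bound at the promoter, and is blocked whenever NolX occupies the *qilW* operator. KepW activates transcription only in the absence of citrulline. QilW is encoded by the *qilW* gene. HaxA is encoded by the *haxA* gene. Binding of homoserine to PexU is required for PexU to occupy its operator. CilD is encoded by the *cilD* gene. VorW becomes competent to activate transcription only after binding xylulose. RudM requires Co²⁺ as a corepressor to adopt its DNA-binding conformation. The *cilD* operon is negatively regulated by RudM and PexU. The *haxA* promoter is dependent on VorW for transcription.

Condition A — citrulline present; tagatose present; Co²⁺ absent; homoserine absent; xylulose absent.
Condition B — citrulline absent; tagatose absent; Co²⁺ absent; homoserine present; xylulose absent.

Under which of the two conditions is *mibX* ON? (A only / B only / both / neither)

Condition A:
Citrulline is present, so KepW is inactive.
Tagatose is present, so NolX is active.
With repressor NolX bound, *qilW* is not transcribed.
So QilW is not produced.
Co²⁺ is absent, so RudM is inactive.
Homoserine is absent, so PexU is inactive.
With no repressor bound, *cilD* is transcribed.
So CilD is produced and active.
Xylulose is absent, so VorW is inactive.
Required activator VorW is absent, so *haxA* is not transcribed.
So HaxA is not produced.
With repressor CilD bound, *mibX* is not transcribed.
→ *mibX* is OFF in A.
Condition B:
Citrulline is absent, so KepW is active.
Tagatose is absent, so NolX is inactive.
No repressor is bound and KepW is active, so *qilW* is transcribed.
So QilW is produced and active.
Co²⁺ is absent, so RudM is inactive.
Homoserine is present, so PexU is active.
With repressor PexU bound, *cilD* is not transcribed.
So CilD is not produced.
Xylulose is absent, so VorW is inactive.
Required activator VorW is absent, so *haxA* is not transcribed.
So HaxA is not produced.
No repressor is bound and QilW is active, so *mibX* is transcribed.
→ *mibX* is ON in B.

B only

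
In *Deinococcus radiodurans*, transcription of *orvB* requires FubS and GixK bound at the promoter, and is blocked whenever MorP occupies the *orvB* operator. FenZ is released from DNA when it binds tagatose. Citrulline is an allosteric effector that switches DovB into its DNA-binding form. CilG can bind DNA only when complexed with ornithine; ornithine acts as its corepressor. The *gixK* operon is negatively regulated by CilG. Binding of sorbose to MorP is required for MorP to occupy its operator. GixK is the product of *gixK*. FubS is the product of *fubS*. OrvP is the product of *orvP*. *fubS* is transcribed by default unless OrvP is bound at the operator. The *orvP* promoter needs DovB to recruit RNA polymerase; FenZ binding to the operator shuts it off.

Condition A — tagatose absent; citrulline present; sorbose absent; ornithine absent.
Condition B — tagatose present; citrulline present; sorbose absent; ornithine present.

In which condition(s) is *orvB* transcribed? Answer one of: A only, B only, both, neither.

A only

Condition A:
Tagatose is absent, so FenZ is active.
Citrulline is present, so DovB is active.
With repressor FenZ bound, *orvP* is not transcribed.
So OrvP is not produced.
With no repressor bound, *fubS* is transcribed.
So FubS is produced and active.
Sorbose is absent, so MorP is inactive.
Ornithine is absent, so CilG is inactive.
With no repressor bound, *gixK* is transcribed.
So GixK is produced and active.
No repressor is bound and FubS and GixK are active, so *orvB* is transcribed.
→ *orvB* is ON in A.
Condition B:
Tagatose is present, so FenZ is inactive.
Citrulline is present, so DovB is active.
No repressor is bound and DovB is active, so *orvP* is transcribed.
So OrvP is produced and active.
With repressor OrvP bound, *fubS* is not transcribed.
So FubS is not produced.
Sorbose is absent, so MorP is inactive.
Ornithine is present, so CilG is active.
With repressor CilG bound, *gixK* is not transcribed.
So GixK is not produced.
Required activator FubS is absent, so *orvB* is not transcribed.
→ *orvB* is OFF in B.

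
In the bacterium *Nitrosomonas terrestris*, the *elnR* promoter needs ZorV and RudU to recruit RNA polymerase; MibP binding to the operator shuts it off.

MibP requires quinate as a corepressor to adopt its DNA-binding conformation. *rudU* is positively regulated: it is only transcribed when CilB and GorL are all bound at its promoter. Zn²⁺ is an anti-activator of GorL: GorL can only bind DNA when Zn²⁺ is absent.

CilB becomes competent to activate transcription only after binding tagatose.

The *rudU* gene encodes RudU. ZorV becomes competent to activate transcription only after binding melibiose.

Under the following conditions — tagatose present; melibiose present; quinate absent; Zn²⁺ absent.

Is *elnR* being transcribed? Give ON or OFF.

Melibiose is present, so ZorV is active.
Quinate is absent, so MibP is inactive.
Tagatose is present, so CilB is active.
Zn²⁺ is absent, so GorL is active.
No repressor is bound and CilB and GorL are active, so *rudU* is transcribed.
So RudU is produced and active.
No repressor is bound and ZorV and RudU are active, so *elnR* is transcribed.

ON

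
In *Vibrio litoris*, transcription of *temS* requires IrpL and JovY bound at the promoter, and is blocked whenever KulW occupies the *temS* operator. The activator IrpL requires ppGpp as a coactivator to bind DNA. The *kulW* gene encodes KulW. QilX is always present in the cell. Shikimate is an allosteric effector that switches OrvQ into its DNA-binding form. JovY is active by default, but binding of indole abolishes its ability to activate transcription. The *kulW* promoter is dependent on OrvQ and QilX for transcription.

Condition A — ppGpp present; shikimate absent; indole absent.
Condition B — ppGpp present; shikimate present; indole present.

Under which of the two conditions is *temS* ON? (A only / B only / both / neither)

Condition A:
ppGpp is present, so IrpL is active.
Shikimate is absent, so OrvQ is inactive.
QilX is produced constitutively and is active.
Required activator OrvQ is absent, so *kulW* is not transcribed.
So KulW is not produced.
Indole is absent, so JovY is active.
No repressor is bound and IrpL and JovY are active, so *temS* is transcribed.
→ *temS* is ON in A.
Condition B:
ppGpp is present, so IrpL is active.
Shikimate is present, so OrvQ is active.
QilX is produced constitutively and is active.
No repressor is bound and OrvQ and QilX are active, so *kulW* is transcribed.
So KulW is produced and active.
Indole is present, so JovY is inactive.
With repressor KulW bound, *temS* is not transcribed.
→ *temS* is OFF in B.

A only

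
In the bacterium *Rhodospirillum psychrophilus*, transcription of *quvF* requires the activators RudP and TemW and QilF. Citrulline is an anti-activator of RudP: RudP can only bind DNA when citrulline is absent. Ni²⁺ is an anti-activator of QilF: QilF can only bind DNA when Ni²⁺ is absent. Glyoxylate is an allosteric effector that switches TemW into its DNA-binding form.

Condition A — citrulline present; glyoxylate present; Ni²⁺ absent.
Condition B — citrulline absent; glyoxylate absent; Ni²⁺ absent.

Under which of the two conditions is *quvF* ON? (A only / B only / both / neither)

Condition A:
Citrulline is present, so RudP is inactive.
Glyoxylate is present, so TemW is active.
Ni²⁺ is absent, so QilF is active.
Required activator RudP is absent, so *quvF* is not transcribed.
→ *quvF* is OFF in A.
Condition B:
Citrulline is absent, so RudP is active.
Glyoxylate is absent, so TemW is inactive.
Ni²⁺ is absent, so QilF is active.
Required activator TemW is absent, so *quvF* is not transcribed.
→ *quvF* is OFF in B.

neither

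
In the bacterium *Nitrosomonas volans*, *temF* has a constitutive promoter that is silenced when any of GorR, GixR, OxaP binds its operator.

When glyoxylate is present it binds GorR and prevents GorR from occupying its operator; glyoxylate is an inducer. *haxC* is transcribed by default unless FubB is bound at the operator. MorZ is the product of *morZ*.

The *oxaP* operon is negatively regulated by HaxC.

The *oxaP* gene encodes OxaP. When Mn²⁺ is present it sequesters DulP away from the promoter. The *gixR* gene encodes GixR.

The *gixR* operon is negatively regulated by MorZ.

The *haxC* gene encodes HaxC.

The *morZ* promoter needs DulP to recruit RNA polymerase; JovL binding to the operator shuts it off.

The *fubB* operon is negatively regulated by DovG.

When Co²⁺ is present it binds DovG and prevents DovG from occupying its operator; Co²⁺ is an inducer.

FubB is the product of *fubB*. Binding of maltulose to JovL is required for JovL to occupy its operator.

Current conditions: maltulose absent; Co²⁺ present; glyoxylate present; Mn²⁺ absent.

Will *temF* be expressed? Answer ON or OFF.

Glyoxylate is present, so GorR is inactive.
Maltulose is absent, so JovL is inactive.
Mn²⁺ is absent, so DulP is active.
No repressor is bound and DulP is active, so *morZ* is transcribed.
So MorZ is produced and active.
With repressor MorZ bound, *gixR* is not transcribed.
So GixR is not produced.
Co²⁺ is present, so DovG is inactive.
With no repressor bound, *fubB* is transcribed.
So FubB is produced and active.
With repressor FubB bound, *haxC* is not transcribed.
So HaxC is not produced.
With no repressor bound, *oxaP* is transcribed.
So OxaP is produced and active.
With repressor OxaP bound, *temF* is not transcribed.

OFF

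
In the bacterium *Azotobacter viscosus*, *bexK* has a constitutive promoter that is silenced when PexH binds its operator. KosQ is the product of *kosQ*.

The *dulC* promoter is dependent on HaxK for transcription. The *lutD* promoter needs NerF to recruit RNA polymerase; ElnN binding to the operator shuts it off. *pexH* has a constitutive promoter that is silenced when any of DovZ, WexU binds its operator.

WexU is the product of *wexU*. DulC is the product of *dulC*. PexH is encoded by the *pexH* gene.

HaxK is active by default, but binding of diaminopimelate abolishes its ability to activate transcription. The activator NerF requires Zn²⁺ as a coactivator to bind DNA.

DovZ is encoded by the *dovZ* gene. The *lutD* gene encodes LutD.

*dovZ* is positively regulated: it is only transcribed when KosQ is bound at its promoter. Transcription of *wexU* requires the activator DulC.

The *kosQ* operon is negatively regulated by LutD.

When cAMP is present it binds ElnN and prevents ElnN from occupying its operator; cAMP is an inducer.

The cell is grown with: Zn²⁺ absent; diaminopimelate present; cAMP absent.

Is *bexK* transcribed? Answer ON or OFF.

ON

Zn²⁺ is absent, so NerF is inactive.
cAMP is absent, so ElnN is active.
With repressor ElnN bound, *lutD* is not transcribed.
So LutD is not produced.
With no repressor bound, *kosQ* is transcribed.
So KosQ is produced and active.
No repressor is bound and KosQ is active, so *dovZ* is transcribed.
So DovZ is produced and active.
Diaminopimelate is present, so HaxK is inactive.
Required activator HaxK is absent, so *dulC* is not transcribed.
So DulC is not produced.
Required activator DulC is absent, so *wexU* is not transcribed.
So WexU is not produced.
With repressor DovZ bound, *pexH* is not transcribed.
So PexH is not produced.
With no repressor bound, *bexK* is transcribed.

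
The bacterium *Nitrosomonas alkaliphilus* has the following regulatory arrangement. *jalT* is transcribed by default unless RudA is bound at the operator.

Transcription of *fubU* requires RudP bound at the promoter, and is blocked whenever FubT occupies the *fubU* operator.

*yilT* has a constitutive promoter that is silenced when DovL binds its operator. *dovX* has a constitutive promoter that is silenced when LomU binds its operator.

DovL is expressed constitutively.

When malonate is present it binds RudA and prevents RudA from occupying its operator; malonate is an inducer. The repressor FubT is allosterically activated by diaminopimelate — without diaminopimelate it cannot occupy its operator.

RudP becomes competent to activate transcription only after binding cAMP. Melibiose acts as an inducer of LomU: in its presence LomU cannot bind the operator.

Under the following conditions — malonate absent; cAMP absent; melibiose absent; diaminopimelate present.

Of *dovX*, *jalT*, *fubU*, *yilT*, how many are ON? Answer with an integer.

Melibiose is absent, so LomU is active.
With repressor LomU bound, *dovX* is not transcribed.
→ *dovX* is OFF.
Malonate is absent, so RudA is active.
With repressor RudA bound, *jalT* is not transcribed.
→ *jalT* is OFF.
Diaminopimelate is present, so FubT is active.
cAMP is absent, so RudP is inactive.
With repressor FubT bound, *fubU* is not transcribed.
→ *fubU* is OFF.
DovL is produced constitutively and is active.
With repressor DovL bound, *yilT* is not transcribed.
→ *yilT* is OFF.
0 of the 4 genes are transcribed.

0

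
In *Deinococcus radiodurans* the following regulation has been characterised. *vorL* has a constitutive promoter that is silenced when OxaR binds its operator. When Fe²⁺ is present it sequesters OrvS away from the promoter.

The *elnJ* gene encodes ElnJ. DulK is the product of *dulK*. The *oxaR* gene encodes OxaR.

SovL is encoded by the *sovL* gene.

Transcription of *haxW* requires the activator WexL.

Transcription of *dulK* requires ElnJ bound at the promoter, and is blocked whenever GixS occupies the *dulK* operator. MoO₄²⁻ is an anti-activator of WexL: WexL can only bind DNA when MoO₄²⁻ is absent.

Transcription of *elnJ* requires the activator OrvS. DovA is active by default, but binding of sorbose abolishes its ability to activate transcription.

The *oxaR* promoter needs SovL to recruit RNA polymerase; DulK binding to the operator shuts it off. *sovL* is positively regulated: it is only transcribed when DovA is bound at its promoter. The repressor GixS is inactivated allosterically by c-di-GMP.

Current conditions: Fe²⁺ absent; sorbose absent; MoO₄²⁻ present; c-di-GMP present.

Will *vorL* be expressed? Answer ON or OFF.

Fe²⁺ is absent, so OrvS is active.
No repressor is bound and OrvS is active, so *elnJ* is transcribed.
So ElnJ is produced and active.
c-di-GMP is present, so GixS is inactive.
No repressor is bound and ElnJ is active, so *dulK* is transcribed.
So DulK is produced and active.
Sorbose is absent, so DovA is active.
No repressor is bound and DovA is active, so *sovL* is transcribed.
So SovL is produced and active.
With repressor DulK bound, *oxaR* is not transcribed.
So OxaR is not produced.
With no repressor bound, *vorL* is transcribed.

ON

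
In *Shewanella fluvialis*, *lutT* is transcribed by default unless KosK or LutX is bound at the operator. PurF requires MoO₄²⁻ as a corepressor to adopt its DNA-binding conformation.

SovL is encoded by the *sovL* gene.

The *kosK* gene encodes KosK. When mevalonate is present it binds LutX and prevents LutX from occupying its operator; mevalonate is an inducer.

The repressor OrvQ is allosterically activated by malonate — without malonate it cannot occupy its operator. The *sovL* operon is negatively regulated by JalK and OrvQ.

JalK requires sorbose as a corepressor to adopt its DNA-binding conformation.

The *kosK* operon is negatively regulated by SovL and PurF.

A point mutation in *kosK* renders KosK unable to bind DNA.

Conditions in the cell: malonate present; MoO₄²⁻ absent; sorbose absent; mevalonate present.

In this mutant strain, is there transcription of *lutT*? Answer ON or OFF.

KosK is non-functional in this strain, so it has no effect.
Mevalonate is present, so LutX is inactive.
With no repressor bound, *lutT* is transcribed.

ON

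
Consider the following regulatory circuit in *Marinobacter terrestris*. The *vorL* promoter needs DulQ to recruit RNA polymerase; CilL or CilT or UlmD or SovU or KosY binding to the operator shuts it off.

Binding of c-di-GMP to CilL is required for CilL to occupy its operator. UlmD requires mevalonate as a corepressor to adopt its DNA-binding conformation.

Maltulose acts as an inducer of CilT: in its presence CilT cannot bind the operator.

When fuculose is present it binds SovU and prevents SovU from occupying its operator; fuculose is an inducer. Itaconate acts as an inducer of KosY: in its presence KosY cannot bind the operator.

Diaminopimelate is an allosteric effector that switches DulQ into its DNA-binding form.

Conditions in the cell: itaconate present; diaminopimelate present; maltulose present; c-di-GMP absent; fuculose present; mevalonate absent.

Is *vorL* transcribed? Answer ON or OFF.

c-di-GMP is absent, so CilL is inactive.
Maltulose is present, so CilT is inactive.
Mevalonate is absent, so UlmD is inactive.
Fuculose is present, so SovU is inactive.
Itaconate is present, so KosY is inactive.
Diaminopimelate is present, so DulQ is active.
No repressor is bound and DulQ is active, so *vorL* is transcribed.

ON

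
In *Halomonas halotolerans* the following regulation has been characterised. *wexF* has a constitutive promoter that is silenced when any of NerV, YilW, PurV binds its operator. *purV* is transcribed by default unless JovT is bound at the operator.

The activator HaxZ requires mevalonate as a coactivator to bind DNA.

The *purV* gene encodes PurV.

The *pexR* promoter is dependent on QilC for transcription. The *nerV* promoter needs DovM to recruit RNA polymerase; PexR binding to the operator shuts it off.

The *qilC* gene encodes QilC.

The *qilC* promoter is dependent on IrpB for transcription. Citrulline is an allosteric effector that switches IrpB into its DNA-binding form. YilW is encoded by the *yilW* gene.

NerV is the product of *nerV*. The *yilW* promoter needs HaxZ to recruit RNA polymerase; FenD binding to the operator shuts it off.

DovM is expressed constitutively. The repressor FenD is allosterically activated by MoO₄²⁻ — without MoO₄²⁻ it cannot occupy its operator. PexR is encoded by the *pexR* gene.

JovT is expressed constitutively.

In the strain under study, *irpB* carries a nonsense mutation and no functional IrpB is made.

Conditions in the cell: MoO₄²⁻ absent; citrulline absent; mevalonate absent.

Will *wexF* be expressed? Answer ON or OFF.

IrpB is non-functional in this strain, so it has no effect.
Required activator IrpB is absent, so *qilC* is not transcribed.
So QilC is not produced.
Required activator QilC is absent, so *pexR* is not transcribed.
So PexR is not produced.
DovM is produced constitutively and is active.
No repressor is bound and DovM is active, so *nerV* is transcribed.
So NerV is produced and active.
MoO₄²⁻ is absent, so FenD is inactive.
Mevalonate is absent, so HaxZ is inactive.
Required activator HaxZ is absent, so *yilW* is not transcribed.
So YilW is not produced.
JovT is produced constitutively and is active.
With repressor JovT bound, *purV* is not transcribed.
So PurV is not produced.
With repressor NerV bound, *wexF* is not transcribed.

OFF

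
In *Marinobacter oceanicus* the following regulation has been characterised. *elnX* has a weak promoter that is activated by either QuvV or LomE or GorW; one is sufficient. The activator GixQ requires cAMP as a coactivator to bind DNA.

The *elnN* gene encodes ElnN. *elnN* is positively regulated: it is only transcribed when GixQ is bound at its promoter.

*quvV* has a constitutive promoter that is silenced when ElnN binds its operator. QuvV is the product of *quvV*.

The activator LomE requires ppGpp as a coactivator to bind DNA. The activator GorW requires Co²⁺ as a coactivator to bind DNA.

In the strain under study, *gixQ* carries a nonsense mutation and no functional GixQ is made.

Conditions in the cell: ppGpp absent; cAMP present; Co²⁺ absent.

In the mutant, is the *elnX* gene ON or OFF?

GixQ is non-functional in this strain, so it has no effect.
Required activator GixQ is absent, so *elnN* is not transcribed.
So ElnN is not produced.
With no repressor bound, *quvV* is transcribed.
So QuvV is produced and active.
ppGpp is absent, so LomE is inactive.
Co²⁺ is absent, so GorW is inactive.
Activator QuvV is present, so *elnX* is transcribed.

ON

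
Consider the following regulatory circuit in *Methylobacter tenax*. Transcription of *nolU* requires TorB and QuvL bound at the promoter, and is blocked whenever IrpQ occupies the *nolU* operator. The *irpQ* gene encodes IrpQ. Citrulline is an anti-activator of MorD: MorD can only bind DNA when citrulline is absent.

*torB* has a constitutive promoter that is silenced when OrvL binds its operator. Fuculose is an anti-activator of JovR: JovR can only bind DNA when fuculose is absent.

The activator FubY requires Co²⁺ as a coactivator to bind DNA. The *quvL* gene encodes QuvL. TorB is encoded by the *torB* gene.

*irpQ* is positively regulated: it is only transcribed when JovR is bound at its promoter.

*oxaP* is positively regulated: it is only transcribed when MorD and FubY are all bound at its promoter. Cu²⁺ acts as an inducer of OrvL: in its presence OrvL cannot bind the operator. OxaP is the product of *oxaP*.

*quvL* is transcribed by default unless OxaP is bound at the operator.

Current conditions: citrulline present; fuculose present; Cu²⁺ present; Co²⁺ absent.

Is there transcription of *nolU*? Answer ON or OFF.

ON

Fuculose is present, so JovR is inactive.
Required activator JovR is absent, so *irpQ* is not transcribed.
So IrpQ is not produced.
Cu²⁺ is present, so OrvL is inactive.
With no repressor bound, *torB* is transcribed.
So TorB is produced and active.
Citrulline is present, so MorD is inactive.
Co²⁺ is absent, so FubY is inactive.
Required activator MorD is absent, so *oxaP* is not transcribed.
So OxaP is not produced.
With no repressor bound, *quvL* is transcribed.
So QuvL is produced and active.
No repressor is bound and TorB and QuvL are active, so *nolU* is transcribed.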